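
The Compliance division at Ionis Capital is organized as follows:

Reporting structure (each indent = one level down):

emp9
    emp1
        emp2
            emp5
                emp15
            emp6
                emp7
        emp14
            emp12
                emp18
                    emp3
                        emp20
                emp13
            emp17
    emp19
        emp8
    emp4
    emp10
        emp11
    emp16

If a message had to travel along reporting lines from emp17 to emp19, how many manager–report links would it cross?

4

emp17 is 3 levels below emp9, and emp19 is 1 level below emp9 (their lowest common manager). The shortest path runs up from emp17 to emp9 and back down to emp19: 3 + 1 = 4 links.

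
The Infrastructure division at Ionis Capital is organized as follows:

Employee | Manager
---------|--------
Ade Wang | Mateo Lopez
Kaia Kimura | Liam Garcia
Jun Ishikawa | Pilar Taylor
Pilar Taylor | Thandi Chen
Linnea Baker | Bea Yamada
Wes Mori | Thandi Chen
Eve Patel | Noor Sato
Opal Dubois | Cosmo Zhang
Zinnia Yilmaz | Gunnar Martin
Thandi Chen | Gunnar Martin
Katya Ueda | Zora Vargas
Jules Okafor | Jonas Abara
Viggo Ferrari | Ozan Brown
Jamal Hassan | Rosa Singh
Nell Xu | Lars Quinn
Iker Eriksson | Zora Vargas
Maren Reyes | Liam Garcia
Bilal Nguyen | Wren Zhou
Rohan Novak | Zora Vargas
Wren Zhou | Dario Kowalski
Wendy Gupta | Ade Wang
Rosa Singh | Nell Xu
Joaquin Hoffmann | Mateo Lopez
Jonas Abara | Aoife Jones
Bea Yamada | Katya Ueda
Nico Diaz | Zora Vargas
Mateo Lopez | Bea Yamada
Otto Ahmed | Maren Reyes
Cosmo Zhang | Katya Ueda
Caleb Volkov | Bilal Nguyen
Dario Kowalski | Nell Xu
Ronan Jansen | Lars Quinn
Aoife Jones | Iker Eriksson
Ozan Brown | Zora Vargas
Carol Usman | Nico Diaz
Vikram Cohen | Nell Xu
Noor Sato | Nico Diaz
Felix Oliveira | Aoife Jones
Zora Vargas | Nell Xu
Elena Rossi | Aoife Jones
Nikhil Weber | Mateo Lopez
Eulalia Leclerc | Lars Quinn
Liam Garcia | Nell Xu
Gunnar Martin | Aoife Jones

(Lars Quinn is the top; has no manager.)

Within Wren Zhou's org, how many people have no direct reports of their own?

1

The only person in Wren Zhou's organization with no one reporting to them is Caleb Volkov. That is 1.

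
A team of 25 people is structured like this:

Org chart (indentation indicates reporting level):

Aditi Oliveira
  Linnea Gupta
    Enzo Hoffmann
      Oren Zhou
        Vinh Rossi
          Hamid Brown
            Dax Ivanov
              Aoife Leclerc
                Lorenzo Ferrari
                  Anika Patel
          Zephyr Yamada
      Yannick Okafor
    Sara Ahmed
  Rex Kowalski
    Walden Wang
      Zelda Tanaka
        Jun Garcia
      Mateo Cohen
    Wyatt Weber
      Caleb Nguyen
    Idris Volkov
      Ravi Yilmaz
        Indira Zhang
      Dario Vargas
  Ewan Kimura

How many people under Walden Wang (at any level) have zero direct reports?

The people in Walden Wang's organization with no one reporting to them are Mateo Cohen, Jun Garcia. That is 2.

2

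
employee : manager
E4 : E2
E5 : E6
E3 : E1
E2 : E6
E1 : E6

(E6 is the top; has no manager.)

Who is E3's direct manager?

E3 reports directly to E1.

E1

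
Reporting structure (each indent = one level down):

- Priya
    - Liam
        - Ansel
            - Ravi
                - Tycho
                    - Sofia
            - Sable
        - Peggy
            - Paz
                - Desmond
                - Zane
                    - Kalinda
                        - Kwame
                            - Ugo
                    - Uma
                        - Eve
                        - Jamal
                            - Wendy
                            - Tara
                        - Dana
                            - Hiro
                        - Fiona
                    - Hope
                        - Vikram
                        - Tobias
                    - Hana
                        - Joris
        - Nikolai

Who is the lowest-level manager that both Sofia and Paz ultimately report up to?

Sofia's chain of managers is Tycho, Ravi, Ansel, Liam, Priya. Paz's chain of managers is Peggy, Liam, Priya. The first manager that appears in both chains is Liam.

Liam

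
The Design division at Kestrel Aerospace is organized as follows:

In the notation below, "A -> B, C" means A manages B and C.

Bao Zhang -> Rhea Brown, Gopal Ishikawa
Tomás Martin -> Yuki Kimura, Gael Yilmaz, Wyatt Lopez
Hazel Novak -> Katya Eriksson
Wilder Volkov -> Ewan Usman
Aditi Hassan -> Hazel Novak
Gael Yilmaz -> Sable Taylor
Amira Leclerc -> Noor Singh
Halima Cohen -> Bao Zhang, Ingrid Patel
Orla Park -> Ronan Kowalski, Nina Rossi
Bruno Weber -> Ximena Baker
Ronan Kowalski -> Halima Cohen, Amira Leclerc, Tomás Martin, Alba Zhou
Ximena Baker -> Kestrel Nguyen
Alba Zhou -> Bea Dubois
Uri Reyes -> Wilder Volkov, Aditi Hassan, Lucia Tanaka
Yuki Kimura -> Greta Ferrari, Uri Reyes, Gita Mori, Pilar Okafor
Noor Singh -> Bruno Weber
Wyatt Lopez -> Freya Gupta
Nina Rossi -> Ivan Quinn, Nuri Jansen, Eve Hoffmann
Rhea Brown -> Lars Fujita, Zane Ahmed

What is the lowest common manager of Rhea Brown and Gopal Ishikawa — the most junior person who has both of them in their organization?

Rhea Brown's chain of managers is Bao Zhang, Halima Cohen, Ronan Kowalski, Orla Park. Gopal Ishikawa's chain of managers is Bao Zhang, Halima Cohen, Ronan Kowalski, Orla Park. The first manager that appears in both chains is Bao Zhang.

Bao Zhang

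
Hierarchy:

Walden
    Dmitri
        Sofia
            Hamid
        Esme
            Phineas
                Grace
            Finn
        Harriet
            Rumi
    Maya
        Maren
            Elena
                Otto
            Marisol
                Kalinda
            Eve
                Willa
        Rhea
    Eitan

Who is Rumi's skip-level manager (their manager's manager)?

Dmitri

Rumi reports to Harriet, and Harriet reports to Dmitri. So Rumi's skip-level manager is Dmitri.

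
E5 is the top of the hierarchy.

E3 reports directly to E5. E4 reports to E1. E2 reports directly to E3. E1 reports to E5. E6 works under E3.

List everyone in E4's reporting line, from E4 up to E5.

E4 reports to E1. E1 reports to E5. E5 is at the top.

E4 -> E1 -> E5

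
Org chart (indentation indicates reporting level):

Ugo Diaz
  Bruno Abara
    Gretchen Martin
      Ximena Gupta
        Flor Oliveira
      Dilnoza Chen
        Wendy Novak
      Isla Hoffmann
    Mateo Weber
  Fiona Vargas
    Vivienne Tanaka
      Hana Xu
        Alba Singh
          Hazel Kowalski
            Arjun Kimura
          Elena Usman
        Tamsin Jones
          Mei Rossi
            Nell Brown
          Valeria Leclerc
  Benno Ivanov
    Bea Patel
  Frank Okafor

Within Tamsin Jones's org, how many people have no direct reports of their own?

2

The people in Tamsin Jones's organization with no one reporting to them are Valeria Leclerc, Nell Brown. That is 2.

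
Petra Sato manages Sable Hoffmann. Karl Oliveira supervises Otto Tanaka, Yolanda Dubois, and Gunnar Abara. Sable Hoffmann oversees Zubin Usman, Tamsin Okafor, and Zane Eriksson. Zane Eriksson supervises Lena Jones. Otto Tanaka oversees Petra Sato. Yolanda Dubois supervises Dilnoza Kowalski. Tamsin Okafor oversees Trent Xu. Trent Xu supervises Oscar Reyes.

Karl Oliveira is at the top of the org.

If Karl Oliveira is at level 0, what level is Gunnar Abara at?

Chain from Gunnar Abara up to Karl Oliveira: Gunnar Abara → Karl Oliveira. That is 1 step up, so Gunnar Abara is 1 level below Karl Oliveira.

1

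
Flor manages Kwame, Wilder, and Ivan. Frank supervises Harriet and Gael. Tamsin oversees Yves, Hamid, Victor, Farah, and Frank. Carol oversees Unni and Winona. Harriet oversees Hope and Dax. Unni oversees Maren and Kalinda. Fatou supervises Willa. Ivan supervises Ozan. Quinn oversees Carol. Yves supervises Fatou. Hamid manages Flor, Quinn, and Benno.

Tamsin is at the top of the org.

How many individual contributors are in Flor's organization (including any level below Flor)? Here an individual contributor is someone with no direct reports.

3

The people in Flor's organization with no one reporting to them are Ozan, Wilder, Kwame. That is 3.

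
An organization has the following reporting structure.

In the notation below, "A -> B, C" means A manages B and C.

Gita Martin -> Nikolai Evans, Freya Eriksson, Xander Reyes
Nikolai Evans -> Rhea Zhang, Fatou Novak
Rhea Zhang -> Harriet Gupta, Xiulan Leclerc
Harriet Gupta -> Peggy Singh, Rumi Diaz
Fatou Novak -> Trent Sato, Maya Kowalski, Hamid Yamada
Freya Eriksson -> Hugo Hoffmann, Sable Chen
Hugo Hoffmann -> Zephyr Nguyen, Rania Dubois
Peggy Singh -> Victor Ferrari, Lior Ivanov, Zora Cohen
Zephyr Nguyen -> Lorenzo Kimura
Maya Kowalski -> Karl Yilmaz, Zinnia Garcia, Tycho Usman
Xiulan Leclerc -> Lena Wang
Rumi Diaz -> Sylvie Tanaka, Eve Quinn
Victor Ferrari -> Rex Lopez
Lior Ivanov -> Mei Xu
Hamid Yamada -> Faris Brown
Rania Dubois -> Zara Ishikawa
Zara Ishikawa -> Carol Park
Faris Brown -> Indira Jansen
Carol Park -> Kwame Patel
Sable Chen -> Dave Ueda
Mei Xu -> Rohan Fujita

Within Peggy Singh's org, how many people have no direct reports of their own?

The people in Peggy Singh's organization with no one reporting to them are Zora Cohen, Rohan Fujita, Rex Lopez. That is 3.

3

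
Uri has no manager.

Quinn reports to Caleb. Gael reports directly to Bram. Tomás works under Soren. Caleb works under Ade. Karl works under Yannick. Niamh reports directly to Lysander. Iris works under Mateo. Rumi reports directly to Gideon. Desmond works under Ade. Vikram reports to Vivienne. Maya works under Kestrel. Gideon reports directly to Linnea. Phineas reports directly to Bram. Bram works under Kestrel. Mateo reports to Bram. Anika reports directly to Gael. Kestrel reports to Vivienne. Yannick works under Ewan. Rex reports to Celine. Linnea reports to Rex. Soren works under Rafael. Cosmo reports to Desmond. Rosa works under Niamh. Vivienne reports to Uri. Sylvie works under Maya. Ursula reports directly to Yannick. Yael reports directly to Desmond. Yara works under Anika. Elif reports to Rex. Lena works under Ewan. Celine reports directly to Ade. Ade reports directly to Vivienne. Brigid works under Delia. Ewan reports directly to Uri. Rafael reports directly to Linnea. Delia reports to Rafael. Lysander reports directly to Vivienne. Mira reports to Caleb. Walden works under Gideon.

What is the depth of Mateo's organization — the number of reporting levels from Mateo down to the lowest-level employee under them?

The longest chain under Mateo runs Mateo → Iris, which is 1 level below Mateo.

1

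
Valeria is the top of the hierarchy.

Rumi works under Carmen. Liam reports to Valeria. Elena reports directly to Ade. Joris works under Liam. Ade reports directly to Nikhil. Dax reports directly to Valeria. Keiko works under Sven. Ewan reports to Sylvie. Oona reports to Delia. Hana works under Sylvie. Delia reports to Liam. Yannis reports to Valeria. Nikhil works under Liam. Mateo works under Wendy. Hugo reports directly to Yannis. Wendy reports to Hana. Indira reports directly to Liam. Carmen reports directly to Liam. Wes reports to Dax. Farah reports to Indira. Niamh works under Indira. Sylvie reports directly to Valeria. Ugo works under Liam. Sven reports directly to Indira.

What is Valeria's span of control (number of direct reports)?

4

Valeria directly manages Liam, Yannis, Sylvie, Dax. That is 4 direct reports.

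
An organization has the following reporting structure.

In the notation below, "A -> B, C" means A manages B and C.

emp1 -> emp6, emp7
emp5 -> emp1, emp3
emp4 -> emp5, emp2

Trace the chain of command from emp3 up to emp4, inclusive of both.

emp3 -> emp5 -> emp4

emp3 reports to emp5. emp5 reports to emp4. emp4 is at the top.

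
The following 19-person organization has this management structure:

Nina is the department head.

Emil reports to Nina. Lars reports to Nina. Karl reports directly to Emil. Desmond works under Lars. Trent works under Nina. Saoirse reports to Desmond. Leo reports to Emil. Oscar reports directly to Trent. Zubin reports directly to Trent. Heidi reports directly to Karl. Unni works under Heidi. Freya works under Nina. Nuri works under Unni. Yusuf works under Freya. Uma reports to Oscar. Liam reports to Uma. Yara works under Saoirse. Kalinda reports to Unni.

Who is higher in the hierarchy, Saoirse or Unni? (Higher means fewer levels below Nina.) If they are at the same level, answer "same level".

Saoirse is 3 levels below Nina; Unni is 4. Saoirse is higher.

Saoirse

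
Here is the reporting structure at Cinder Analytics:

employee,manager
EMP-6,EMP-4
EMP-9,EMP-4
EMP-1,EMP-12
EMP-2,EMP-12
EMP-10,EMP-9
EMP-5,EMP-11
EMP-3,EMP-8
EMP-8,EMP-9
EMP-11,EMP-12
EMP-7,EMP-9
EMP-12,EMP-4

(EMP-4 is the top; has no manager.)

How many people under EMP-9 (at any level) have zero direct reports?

The people in EMP-9's organization with no one reporting to them are EMP-3, EMP-7, EMP-10. That is 3.

3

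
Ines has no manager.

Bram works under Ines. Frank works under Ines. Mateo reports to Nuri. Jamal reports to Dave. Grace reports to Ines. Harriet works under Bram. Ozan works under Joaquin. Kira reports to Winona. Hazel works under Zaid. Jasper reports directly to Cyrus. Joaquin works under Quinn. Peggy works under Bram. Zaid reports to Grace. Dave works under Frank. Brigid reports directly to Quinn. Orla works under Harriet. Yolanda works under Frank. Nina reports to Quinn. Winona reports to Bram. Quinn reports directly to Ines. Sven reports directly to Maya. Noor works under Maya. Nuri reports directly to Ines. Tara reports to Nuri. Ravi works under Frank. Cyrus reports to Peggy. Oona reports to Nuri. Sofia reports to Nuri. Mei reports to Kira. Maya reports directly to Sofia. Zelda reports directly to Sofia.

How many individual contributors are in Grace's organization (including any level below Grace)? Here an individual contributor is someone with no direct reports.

1

The only person in Grace's organization with no one reporting to them is Hazel. That is 1.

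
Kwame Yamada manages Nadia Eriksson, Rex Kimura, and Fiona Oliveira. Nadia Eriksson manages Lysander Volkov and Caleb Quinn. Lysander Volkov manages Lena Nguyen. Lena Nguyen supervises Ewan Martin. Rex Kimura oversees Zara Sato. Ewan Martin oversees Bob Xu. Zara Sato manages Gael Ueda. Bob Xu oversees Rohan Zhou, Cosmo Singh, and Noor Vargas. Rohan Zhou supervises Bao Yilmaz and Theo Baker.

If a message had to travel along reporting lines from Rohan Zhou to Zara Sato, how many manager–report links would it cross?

8

Rohan Zhou is 6 levels below Kwame Yamada, and Zara Sato is 2 levels below Kwame Yamada (their lowest common manager). The shortest path runs up from Rohan Zhou to Kwame Yamada and back down to Zara Sato: 6 + 2 = 8 links.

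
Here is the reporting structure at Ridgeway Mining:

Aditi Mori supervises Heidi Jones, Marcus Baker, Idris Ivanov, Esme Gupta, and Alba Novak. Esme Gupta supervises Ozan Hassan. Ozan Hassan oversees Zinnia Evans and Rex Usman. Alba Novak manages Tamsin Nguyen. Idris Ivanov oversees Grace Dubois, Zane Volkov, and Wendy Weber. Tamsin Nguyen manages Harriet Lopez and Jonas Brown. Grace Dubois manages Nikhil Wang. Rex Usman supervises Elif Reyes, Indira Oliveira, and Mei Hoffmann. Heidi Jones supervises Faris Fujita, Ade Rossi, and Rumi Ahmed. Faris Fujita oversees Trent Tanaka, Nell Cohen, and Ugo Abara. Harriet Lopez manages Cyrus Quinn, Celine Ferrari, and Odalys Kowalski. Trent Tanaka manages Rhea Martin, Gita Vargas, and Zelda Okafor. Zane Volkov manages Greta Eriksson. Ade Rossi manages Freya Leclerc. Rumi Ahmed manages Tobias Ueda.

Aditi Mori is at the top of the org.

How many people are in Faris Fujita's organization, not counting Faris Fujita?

6

Faris Fujita directly manages Trent Tanaka, Ugo Abara, Nell Cohen. Under Trent Tanaka: Gita Vargas, Zelda Okafor, Rhea Martin (3). Ugo Abara has no reports. Nell Cohen has no reports. So Faris Fujita's organization is 3 direct reports plus everyone under them: 4 + 1 + 1 = 6.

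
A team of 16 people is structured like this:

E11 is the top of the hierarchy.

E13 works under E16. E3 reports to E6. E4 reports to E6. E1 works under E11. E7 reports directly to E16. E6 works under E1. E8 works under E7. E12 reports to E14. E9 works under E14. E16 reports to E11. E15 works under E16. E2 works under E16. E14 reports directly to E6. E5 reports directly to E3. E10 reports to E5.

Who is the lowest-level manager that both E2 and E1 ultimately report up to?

E2's chain of managers is E16, E11. E1's chain of managers is E11. The first manager that appears in both chains is E11.

E11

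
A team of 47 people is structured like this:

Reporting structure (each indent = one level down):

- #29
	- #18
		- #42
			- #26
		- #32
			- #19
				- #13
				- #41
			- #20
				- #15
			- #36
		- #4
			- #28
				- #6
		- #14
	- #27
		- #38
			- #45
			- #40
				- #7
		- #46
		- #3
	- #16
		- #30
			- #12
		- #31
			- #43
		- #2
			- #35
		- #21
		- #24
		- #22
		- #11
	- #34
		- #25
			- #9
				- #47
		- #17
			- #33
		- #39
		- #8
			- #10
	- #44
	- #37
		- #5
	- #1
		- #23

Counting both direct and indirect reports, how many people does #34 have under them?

#34 directly manages #25, #17, #39, #8. Under #25: #9, #47 (2). Under #17: #33 (1). #39 has no reports. Under #8: #10 (1). So #34's organization is 4 direct reports plus everyone under them: 3 + 2 + 1 + 2 = 8.

8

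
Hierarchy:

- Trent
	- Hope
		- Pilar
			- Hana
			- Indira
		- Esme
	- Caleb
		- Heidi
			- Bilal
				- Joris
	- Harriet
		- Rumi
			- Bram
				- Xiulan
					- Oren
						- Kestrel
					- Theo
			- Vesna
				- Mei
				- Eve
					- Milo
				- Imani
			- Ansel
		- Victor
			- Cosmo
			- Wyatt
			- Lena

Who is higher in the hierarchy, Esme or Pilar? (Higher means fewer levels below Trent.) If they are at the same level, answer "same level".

same level

Both Esme and Pilar are 2 levels below Trent.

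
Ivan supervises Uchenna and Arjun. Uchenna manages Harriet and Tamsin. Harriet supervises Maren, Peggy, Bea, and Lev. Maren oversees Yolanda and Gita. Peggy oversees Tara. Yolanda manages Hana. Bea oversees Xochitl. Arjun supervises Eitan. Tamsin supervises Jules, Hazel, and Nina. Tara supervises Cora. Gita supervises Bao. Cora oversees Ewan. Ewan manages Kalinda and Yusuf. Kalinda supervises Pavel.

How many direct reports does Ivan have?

2

Ivan directly manages Uchenna, Arjun. That is 2 direct reports.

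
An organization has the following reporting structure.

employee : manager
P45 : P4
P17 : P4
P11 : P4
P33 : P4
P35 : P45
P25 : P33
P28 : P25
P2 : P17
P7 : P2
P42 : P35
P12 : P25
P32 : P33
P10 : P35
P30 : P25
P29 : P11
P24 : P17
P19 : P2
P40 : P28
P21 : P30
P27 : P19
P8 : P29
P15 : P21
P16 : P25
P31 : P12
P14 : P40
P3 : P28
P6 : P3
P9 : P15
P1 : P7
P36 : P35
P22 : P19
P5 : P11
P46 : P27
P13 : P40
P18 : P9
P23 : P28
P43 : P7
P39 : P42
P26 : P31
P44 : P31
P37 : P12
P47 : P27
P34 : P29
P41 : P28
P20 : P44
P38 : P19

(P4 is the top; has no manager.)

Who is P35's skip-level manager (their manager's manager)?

P4

P35 reports to P45, and P45 reports to P4. So P35's skip-level manager is P4.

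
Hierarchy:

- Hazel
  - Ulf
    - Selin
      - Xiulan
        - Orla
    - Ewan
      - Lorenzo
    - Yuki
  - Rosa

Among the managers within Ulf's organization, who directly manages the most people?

Ulf

Direct-report counts within Ulf's organization: Ulf has 3; Ewan has 1; Selin has 1; Xiulan has 1. The largest is 3, held by Ulf.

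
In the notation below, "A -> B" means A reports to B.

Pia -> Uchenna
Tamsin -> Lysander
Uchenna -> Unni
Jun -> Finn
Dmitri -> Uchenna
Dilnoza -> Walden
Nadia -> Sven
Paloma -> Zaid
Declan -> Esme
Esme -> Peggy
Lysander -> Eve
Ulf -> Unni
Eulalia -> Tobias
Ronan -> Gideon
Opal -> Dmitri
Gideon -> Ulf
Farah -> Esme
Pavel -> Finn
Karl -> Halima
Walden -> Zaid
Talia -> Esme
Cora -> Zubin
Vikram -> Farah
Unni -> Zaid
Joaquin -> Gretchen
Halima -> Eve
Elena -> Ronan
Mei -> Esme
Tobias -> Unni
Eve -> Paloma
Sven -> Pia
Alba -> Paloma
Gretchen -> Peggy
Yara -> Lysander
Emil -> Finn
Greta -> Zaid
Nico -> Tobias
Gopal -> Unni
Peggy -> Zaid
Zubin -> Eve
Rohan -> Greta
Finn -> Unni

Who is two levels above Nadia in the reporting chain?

Nadia reports to Sven, and Sven reports to Pia. So Nadia's skip-level manager is Pia.

Pia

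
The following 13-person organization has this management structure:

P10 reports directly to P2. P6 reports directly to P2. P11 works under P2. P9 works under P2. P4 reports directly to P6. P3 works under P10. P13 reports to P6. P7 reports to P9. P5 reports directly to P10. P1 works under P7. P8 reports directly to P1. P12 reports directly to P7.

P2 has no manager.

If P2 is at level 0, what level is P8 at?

4

Chain from P8 up to P2: P8 → P1 → P7 → P9 → P2. That is 4 steps up, so P8 is 4 levels below P2.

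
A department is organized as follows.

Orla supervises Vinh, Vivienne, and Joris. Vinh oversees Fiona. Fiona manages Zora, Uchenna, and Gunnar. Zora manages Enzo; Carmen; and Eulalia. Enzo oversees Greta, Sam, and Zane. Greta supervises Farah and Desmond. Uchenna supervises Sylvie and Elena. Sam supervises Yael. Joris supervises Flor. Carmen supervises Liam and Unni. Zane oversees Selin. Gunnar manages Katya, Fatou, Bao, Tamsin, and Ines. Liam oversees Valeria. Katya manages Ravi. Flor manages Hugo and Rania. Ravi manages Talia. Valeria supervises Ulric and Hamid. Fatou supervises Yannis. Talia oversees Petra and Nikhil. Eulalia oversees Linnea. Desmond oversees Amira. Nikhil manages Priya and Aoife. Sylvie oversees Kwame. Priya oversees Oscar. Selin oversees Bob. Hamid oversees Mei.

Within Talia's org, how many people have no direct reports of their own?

3

The people in Talia's organization with no one reporting to them are Petra, Aoife, Oscar. That is 3.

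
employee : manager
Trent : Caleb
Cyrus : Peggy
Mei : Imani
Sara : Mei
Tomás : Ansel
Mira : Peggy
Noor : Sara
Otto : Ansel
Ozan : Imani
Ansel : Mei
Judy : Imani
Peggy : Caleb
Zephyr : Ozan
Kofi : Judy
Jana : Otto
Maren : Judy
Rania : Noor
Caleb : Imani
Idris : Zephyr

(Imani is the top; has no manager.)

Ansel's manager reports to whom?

Ansel reports to Mei, and Mei reports to Imani. So Ansel's skip-level manager is Imani.

Imani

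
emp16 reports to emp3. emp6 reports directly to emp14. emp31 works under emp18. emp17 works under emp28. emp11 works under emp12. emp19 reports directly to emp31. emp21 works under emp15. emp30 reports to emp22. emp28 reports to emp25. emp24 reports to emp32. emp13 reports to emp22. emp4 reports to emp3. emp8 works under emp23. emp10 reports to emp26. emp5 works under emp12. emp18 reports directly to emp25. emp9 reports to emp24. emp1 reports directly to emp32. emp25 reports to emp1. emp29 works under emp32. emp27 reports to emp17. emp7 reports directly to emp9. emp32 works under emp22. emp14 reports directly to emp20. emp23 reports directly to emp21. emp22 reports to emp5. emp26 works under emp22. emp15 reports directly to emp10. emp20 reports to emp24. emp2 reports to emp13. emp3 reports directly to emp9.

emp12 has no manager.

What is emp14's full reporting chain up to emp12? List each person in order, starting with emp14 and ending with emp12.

emp14 -> emp20 -> emp24 -> emp32 -> emp22 -> emp5 -> emp12

emp14 reports to emp20. emp20 reports to emp24. emp24 reports to emp32. emp32 reports to emp22. emp22 reports to emp5. emp5 reports to emp12. emp12 is at the top.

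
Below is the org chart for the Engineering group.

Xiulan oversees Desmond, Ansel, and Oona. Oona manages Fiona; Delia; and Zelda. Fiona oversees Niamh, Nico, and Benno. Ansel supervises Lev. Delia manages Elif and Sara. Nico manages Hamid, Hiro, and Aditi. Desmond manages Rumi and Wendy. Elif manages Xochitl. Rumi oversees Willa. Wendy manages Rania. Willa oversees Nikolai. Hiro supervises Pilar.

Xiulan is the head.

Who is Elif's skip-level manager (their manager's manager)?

Oona

Elif reports to Delia, and Delia reports to Oona. So Elif's skip-level manager is Oona.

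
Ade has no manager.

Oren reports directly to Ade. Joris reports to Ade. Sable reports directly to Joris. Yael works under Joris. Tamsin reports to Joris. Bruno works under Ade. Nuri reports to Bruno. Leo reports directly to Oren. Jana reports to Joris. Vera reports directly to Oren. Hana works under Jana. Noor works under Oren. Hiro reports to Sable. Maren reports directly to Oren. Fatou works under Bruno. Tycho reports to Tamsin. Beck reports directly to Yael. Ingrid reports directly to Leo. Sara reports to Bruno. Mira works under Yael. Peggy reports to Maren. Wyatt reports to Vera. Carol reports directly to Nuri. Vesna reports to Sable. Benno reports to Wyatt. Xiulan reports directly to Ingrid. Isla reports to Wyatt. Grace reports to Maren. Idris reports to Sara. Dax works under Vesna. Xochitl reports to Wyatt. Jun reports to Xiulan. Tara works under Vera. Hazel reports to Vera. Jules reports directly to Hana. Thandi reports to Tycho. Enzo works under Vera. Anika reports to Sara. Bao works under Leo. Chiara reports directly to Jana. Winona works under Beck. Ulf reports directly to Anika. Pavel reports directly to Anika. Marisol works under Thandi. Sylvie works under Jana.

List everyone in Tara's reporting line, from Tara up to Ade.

Tara reports to Vera. Vera reports to Oren. Oren reports to Ade. Ade is at the top.

Tara -> Vera -> Oren -> Ade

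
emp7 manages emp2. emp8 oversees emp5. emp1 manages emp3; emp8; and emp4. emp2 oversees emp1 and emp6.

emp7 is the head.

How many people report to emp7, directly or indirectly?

emp7 directly manages emp2. Under emp2: emp6, emp1, emp4, emp8, emp5, emp3 (6). That's 7 in total.

7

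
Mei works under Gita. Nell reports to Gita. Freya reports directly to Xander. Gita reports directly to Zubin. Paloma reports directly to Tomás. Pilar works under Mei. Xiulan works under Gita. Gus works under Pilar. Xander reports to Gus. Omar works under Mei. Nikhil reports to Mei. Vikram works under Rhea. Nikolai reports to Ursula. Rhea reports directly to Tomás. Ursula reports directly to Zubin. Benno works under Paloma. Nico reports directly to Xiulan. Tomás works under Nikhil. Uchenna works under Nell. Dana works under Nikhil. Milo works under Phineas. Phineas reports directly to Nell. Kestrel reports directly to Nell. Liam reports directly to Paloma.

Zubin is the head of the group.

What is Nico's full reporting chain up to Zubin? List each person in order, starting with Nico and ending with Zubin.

Nico -> Xiulan -> Gita -> Zubin

Nico reports to Xiulan. Xiulan reports to Gita. Gita reports to Zubin. Zubin is at the top.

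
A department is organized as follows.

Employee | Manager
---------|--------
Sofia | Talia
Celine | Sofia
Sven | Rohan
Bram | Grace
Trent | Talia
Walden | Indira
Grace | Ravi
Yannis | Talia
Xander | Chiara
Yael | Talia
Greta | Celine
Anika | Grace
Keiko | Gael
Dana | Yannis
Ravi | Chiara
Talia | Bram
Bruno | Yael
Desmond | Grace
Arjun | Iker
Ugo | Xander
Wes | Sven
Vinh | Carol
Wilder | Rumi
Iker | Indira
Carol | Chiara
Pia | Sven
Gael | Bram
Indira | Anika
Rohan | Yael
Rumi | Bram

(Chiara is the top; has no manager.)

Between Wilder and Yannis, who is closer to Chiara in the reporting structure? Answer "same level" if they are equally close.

Both Wilder and Yannis are 5 levels below Chiara.

same level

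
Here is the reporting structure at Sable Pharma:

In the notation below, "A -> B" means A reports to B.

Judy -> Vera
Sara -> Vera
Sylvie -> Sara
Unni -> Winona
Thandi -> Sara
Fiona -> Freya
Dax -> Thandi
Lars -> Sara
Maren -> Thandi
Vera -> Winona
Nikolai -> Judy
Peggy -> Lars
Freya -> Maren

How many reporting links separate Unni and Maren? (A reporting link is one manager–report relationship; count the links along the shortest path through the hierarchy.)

5

Unni is 1 level below Winona, and Maren is 4 levels below Winona (their lowest common manager). The shortest path runs up from Unni to Winona and back down to Maren: 1 + 4 = 5 links.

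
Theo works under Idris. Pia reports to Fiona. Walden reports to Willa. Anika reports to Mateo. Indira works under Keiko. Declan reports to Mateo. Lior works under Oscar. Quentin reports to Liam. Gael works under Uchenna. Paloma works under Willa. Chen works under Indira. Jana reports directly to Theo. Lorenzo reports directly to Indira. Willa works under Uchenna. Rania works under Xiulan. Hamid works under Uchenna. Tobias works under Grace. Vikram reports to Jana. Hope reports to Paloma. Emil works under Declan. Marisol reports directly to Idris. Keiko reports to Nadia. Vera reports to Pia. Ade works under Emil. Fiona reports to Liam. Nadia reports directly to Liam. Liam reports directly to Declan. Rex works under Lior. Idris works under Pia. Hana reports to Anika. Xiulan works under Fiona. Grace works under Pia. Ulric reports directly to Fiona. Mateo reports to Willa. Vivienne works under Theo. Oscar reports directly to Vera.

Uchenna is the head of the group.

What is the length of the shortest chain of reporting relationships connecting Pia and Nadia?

Pia is 2 levels below Liam, and Nadia is 1 level below Liam (their lowest common manager). The shortest path runs up from Pia to Liam and back down to Nadia: 2 + 1 = 3 links.

3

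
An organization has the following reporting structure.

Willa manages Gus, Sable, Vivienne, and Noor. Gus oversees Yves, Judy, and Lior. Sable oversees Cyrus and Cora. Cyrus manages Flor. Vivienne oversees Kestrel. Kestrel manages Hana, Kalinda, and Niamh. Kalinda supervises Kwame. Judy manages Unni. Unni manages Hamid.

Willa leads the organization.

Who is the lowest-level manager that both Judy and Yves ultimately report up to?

Judy's chain of managers is Gus, Willa. Yves's chain of managers is Gus, Willa. The first manager that appears in both chains is Gus.

Gus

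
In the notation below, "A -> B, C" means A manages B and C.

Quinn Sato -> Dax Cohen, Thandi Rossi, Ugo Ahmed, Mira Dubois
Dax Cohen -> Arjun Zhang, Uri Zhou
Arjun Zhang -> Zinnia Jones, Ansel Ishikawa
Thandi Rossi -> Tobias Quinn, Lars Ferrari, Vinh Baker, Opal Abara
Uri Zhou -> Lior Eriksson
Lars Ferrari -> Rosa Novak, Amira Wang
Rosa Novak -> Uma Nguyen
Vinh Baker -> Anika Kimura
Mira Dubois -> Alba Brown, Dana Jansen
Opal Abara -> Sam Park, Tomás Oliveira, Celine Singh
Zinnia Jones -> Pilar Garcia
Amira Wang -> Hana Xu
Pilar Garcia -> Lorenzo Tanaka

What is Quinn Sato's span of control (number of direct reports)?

4

Quinn Sato directly manages Dax Cohen, Thandi Rossi, Ugo Ahmed, Mira Dubois. That is 4 direct reports.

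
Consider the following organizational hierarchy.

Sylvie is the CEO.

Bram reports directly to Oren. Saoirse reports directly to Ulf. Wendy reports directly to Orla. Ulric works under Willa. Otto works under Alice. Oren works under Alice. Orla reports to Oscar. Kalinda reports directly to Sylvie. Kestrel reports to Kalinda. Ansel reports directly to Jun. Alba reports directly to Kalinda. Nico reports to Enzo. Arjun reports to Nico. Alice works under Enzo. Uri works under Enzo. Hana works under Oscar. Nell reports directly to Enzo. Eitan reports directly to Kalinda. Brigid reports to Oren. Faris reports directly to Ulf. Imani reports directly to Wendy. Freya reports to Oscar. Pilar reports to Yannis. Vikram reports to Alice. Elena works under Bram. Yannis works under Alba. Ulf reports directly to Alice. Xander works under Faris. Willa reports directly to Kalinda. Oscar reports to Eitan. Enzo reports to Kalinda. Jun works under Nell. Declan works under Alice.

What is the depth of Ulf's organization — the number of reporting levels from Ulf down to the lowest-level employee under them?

2

The longest chain under Ulf runs Ulf → Faris → Xander, which is 2 levels below Ulf.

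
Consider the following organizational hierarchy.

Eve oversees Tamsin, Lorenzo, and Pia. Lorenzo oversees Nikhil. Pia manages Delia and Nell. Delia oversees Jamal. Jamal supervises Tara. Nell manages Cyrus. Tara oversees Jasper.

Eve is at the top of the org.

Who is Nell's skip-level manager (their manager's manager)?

Nell reports to Pia, and Pia reports to Eve. So Nell's skip-level manager is Eve.

Eve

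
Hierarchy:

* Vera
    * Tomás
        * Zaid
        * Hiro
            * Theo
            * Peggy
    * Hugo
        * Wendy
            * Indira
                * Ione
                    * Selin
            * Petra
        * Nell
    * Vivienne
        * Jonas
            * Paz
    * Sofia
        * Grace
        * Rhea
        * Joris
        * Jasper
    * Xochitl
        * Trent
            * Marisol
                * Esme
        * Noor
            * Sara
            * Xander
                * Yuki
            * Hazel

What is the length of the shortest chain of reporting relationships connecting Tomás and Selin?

6

Tomás is 1 level below Vera, and Selin is 5 levels below Vera (their lowest common manager). The shortest path runs up from Tomás to Vera and back down to Selin: 1 + 5 = 6 links.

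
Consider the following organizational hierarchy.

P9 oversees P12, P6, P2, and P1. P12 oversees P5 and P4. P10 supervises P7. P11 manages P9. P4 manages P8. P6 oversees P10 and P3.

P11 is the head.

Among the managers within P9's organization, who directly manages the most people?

Direct-report counts within P9's organization: P9 has 4; P6 has 2; P10 has 1; P12 has 2; P4 has 1. The largest is 4, held by P9.

P9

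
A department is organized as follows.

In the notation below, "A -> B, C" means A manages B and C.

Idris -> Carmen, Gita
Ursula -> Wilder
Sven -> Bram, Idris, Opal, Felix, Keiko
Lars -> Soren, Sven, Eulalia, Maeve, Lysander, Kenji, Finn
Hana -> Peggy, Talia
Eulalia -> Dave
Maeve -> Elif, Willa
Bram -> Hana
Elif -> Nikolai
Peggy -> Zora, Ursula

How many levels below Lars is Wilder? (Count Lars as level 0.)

6

Chain from Wilder up to Lars: Wilder → Ursula → Peggy → Hana → Bram → Sven → Lars. That is 6 steps up, so Wilder is 6 levels below Lars.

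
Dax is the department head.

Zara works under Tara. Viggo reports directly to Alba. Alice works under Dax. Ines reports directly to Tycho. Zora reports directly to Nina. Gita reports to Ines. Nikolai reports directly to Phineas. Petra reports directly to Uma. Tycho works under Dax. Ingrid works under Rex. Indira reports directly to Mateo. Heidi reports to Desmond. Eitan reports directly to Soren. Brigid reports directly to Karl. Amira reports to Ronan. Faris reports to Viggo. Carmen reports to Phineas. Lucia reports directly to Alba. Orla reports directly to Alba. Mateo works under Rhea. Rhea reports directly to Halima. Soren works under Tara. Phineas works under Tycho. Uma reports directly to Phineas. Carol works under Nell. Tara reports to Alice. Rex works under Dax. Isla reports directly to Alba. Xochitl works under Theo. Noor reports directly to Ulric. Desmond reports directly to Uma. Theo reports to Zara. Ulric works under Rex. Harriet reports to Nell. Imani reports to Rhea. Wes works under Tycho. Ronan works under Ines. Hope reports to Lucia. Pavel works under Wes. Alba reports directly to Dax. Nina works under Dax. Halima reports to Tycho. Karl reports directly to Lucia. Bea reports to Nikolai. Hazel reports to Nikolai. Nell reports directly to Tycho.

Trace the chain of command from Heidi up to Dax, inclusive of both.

Heidi -> Desmond -> Uma -> Phineas -> Tycho -> Dax

Heidi reports to Desmond. Desmond reports to Uma. Uma reports to Phineas. Phineas reports to Tycho. Tycho reports to Dax. Dax is at the top.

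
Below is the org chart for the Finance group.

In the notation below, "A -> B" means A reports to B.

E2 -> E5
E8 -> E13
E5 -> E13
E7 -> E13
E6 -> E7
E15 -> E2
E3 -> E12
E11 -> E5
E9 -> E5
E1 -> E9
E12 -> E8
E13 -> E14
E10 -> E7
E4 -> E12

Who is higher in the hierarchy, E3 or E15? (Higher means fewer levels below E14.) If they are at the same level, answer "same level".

Both E3 and E15 are 4 levels below E14.

same level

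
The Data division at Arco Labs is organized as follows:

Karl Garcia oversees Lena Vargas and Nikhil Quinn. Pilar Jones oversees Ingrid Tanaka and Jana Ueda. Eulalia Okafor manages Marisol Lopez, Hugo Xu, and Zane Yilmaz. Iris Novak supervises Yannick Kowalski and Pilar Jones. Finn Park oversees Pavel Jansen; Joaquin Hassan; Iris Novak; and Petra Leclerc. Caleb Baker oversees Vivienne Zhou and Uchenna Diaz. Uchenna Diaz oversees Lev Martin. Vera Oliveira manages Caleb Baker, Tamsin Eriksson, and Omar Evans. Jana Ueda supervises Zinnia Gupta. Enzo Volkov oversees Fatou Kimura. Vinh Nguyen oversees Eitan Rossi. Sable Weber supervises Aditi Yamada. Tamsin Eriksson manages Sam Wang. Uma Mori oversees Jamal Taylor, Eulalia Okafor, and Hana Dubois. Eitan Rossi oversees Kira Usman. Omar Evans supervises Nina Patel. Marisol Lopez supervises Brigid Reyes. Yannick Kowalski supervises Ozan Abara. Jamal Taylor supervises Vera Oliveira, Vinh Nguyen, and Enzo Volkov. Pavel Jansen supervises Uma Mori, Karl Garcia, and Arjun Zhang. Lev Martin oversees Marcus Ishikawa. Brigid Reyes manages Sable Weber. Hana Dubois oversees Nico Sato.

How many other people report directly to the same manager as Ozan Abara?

Ozan Abara reports to Yannick Kowalski, and Yannick Kowalski has no other direct reports. Ozan Abara has 0 peers.

0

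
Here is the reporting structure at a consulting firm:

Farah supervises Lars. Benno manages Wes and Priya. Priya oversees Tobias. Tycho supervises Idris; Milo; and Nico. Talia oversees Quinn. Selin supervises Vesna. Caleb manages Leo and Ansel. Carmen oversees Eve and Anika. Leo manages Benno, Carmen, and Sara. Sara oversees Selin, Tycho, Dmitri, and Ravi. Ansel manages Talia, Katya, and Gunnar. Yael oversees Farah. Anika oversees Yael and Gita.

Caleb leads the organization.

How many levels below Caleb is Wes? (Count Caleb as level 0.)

Chain from Wes up to Caleb: Wes → Benno → Leo → Caleb. That is 3 steps up, so Wes is 3 levels below Caleb.

3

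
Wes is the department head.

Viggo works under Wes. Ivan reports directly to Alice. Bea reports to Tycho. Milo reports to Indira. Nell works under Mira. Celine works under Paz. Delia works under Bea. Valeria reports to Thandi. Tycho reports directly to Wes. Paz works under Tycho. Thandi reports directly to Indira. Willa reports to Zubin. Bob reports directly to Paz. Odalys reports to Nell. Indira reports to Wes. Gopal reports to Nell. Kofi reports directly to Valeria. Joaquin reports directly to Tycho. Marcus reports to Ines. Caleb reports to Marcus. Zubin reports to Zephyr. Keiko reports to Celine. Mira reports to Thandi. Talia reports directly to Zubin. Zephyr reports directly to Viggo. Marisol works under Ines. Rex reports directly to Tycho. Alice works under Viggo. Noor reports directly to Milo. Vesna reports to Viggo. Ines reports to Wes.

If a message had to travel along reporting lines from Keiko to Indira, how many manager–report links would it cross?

5

Keiko is 4 levels below Wes, and Indira is 1 level below Wes (their lowest common manager). The shortest path runs up from Keiko to Wes and back down to Indira: 4 + 1 = 5 links.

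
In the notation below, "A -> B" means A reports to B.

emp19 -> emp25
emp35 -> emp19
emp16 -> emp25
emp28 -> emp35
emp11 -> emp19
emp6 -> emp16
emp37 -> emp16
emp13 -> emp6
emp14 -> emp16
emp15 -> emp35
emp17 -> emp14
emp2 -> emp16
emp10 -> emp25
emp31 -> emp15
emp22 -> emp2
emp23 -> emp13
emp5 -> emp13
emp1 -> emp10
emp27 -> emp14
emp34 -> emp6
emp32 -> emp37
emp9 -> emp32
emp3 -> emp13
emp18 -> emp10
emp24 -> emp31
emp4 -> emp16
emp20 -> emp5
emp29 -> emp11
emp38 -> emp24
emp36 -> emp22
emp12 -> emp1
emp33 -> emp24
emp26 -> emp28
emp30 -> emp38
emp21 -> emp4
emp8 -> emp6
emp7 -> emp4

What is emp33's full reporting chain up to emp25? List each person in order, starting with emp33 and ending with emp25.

emp33 reports to emp24. emp24 reports to emp31. emp31 reports to emp15. emp15 reports to emp35. emp35 reports to emp19. emp19 reports to emp25. emp25 is at the top.

emp33 -> emp24 -> emp31 -> emp15 -> emp35 -> emp19 -> emp25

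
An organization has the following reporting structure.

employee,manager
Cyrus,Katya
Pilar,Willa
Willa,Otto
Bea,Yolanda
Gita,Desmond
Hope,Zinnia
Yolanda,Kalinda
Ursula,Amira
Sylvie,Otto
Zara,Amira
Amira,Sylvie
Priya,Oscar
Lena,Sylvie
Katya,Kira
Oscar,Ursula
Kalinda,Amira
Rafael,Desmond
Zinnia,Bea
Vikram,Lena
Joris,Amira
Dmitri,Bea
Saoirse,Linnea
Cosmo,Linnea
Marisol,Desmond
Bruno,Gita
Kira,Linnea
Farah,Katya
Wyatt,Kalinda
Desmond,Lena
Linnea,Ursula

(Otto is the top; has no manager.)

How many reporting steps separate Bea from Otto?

5

Chain from Bea up to Otto: Bea → Yolanda → Kalinda → Amira → Sylvie → Otto. That is 5 steps up, so Bea is 5 levels below Otto.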